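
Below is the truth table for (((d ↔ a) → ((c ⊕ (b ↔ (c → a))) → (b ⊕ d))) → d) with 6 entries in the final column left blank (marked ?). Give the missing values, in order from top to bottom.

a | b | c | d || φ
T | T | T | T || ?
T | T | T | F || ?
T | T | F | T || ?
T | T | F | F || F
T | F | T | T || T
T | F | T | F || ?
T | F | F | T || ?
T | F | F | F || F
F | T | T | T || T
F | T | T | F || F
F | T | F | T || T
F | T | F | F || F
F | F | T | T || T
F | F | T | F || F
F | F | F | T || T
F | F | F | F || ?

T, F, T, F, T, F

Row a=T, b=T, c=T, d=T: ((d ↔ a) → ((c ⊕ (b ↔ (c → a))) → (b ⊕ d))) = T, so the formula = T.
Row a=T, b=T, c=T, d=F: ((d ↔ a) → ((c ⊕ (b ↔ (c → a))) → (b ⊕ d))) = T, so the formula = F.
Row a=T, b=T, c=F, d=T: ((d ↔ a) → ((c ⊕ (b ↔ (c → a))) → (b ⊕ d))) = F, so the formula = T.
Row a=T, b=F, c=T, d=F: ((d ↔ a) → ((c ⊕ (b ↔ (c → a))) → (b ⊕ d))) = T, so the formula = F.
Row a=T, b=F, c=F, d=T: ((d ↔ a) → ((c ⊕ (b ↔ (c → a))) → (b ⊕ d))) = T, so the formula = T.
Row a=F, b=F, c=F, d=F: ((d ↔ a) → ((c ⊕ (b ↔ (c → a))) → (b ⊕ d))) = T, so the formula = F.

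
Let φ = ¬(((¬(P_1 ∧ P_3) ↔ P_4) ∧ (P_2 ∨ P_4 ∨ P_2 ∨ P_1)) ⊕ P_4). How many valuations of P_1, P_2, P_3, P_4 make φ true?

P_1  P_2  P_3  P_4  |  (P_1 ∧ P_3)  ¬(P_1 ∧ P_3)  (¬(P_1 ∧ P_3) ↔ P_4)  (P_2 ∨ P_4 ∨ P_2 ∨ P_1)  φ
 1    1    1    1   |       1            0                 0                       1             0
 1    1    1    0   |       1            0                 1                       1             0
 1    1    0    1   |       0            1                 1                       1             1
 1    1    0    0   |       0            1                 0                       1             1
 1    0    1    1   |       1            0                 0                       1             0
 1    0    1    0   |       1            0                 1                       1             0
 1    0    0    1   |       0            1                 1                       1             1
 1    0    0    0   |       0            1                 0                       1             1
 0    1    1    1   |       0            1                 1                       1             1
 0    1    1    0   |       0            1                 0                       1             1
 0    1    0    1   |       0            1                 1                       1             1
 0    1    0    0   |       0            1                 0                       1             1
 0    0    1    1   |       0            1                 1                       1             1
 0    0    1    0   |       0            1                 0                       0             1
 0    0    0    1   |       0            1                 1                       1             1
 0    0    0    0   |       0            1                 0                       0             1
The formula is true on 12 of the 16 rows.

12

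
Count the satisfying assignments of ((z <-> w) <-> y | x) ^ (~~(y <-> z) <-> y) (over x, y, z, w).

x | y | z | w | φ
- | - | - | - | -
1 | 1 | 1 | 1 | 0
1 | 1 | 1 | 0 | 1
1 | 1 | 0 | 1 | 0
1 | 1 | 0 | 0 | 1
1 | 0 | 1 | 1 | 0
1 | 0 | 1 | 0 | 1
1 | 0 | 0 | 1 | 0
1 | 0 | 0 | 0 | 1
0 | 1 | 1 | 1 | 0
0 | 1 | 1 | 0 | 1
0 | 1 | 0 | 1 | 0
0 | 1 | 0 | 0 | 1
0 | 0 | 1 | 1 | 1
0 | 0 | 1 | 0 | 0
0 | 0 | 0 | 1 | 1
0 | 0 | 0 | 0 | 0
The formula is true on 8 of the 16 rows.

8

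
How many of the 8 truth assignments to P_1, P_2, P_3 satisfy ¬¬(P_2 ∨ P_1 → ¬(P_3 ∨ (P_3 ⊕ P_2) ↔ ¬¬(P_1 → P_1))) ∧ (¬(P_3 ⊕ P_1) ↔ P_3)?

P_1 | P_2 | P_3 | (P_2 ∨ P_1) | (P_3 ⊕ P_2) | (P_3 ∨ (P_3 ⊕ P_2)) | (P_1 → P_1) | ¬(P_1 → P_1) | ¬¬(P_1 → P_1) | (P_3 ⊕ P_1) | ¬(P_3 ⊕ P_1) | (¬(P_3 ⊕ P_1) ↔ P_3) | φ
--- | --- | --- | ----------- | ----------- | ------------------- | ----------- | ------------ | ------------- | ----------- | ------------ | -------------------- | -
 0  |  0  |  0  |      0      |      0      |          0          |      1      |      0       |       1       |      0      |      1       |          0           | 0
 0  |  0  |  1  |      0      |      1      |          1          |      1      |      0       |       1       |      1      |      0       |          0           | 0
 0  |  1  |  0  |      1      |      1      |          1          |      1      |      0       |       1       |      0      |      1       |          0           | 0
 0  |  1  |  1  |      1      |      0      |          1          |      1      |      0       |       1       |      1      |      0       |          0           | 0
 1  |  0  |  0  |      1      |      0      |          0          |      1      |      0       |       1       |      1      |      0       |          1           | 1
 1  |  0  |  1  |      1      |      1      |          1          |      1      |      0       |       1       |      0      |      1       |          1           | 0
 1  |  1  |  0  |      1      |      1      |          1          |      1      |      0       |       1       |      1      |      0       |          1           | 0
 1  |  1  |  1  |      1      |      0      |          1          |      1      |      0       |       1       |      0      |      1       |          1           | 0
The formula is true on 1 of the 8 rows.

1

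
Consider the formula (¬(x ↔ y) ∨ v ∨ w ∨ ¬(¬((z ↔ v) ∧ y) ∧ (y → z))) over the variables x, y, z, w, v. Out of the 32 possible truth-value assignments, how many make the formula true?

29

x | y | z | w | v | φ
- | - | - | - | - | -
T | T | T | T | T | T
T | T | T | T | F | T
T | T | T | F | T | T
T | T | T | F | F | F
T | T | F | T | T | T
T | T | F | T | F | T
T | T | F | F | T | T
T | T | F | F | F | T
T | F | T | T | T | T
T | F | T | T | F | T
T | F | T | F | T | T
T | F | T | F | F | T
T | F | F | T | T | T
T | F | F | T | F | T
T | F | F | F | T | T
T | F | F | F | F | T
F | T | T | T | T | T
F | T | T | T | F | T
F | T | T | F | T | T
F | T | T | F | F | T
F | T | F | T | T | T
F | T | F | T | F | T
F | T | F | F | T | T
F | T | F | F | F | T
F | F | T | T | T | T
F | F | T | T | F | T
F | F | T | F | T | T
F | F | T | F | F | F
F | F | F | T | T | T
F | F | F | T | F | T
F | F | F | F | T | T
F | F | F | F | F | F
The formula is true on 29 of the 32 rows.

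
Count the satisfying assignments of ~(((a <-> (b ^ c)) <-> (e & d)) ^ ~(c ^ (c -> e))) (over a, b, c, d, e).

16

a  b  c  d  e  |  φ
T  T  T  T  T  |  F
T  T  T  T  F  |  F
T  T  T  F  T  |  T
T  T  T  F  F  |  F
T  T  F  T  T  |  F
T  T  F  T  F  |  T
T  T  F  F  T  |  T
T  T  F  F  F  |  T
T  F  T  T  T  |  T
T  F  T  T  F  |  T
T  F  T  F  T  |  F
T  F  T  F  F  |  T
T  F  F  T  T  |  T
T  F  F  T  F  |  F
T  F  F  F  T  |  F
T  F  F  F  F  |  F
F  T  T  T  T  |  T
F  T  T  T  F  |  T
F  T  T  F  T  |  F
F  T  T  F  F  |  T
F  T  F  T  T  |  T
F  T  F  T  F  |  F
F  T  F  F  T  |  F
F  T  F  F  F  |  F
F  F  T  T  T  |  F
F  F  T  T  F  |  F
F  F  T  F  T  |  T
F  F  T  F  F  |  F
F  F  F  T  T  |  F
F  F  F  T  F  |  T
F  F  F  F  T  |  T
F  F  F  F  F  |  T
The formula is true on 16 of the 32 rows.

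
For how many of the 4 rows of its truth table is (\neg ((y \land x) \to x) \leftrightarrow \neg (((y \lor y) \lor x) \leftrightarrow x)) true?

  x   |   y   |   φ  
----- | ----- | -----
 True |  True |  True
 True | False |  True
False |  True | False
False | False |  True
The formula is true on 3 of the 4 rows.

3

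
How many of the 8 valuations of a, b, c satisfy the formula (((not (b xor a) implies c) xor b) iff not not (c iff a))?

2

  a   |   b   |   c   ||   φ  
False | False | False || False
False | False |  True || False
False |  True | False || False
False |  True |  True ||  True
 True | False | False || False
 True | False |  True ||  True
 True |  True | False || False
 True |  True |  True || False
The formula is true on 2 of the 8 rows.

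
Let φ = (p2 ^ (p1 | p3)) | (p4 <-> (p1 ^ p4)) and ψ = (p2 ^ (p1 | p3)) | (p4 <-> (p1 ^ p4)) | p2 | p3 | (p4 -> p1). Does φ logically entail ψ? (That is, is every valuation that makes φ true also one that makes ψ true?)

yes

  p1     p2     p3     p4   |    φ      ψ  
 True   True   True   True  |  False   True
 True   True   True  False  |  False   True
 True   True  False   True  |  False   True
 True   True  False  False  |  False   True
 True  False   True   True  |   True   True
 True  False   True  False  |   True   True
 True  False  False   True  |   True   True
 True  False  False  False  |   True   True
False   True   True   True  |   True   True
False   True   True  False  |   True   True
False   True  False   True  |   True   True
False   True  False  False  |   True   True
False  False   True   True  |   True   True
False  False   True  False  |   True   True
False  False  False   True  |   True   True
False  False  False  False  |   True   True
In every row where φ is true, ψ is also true, so φ ⊨ ψ.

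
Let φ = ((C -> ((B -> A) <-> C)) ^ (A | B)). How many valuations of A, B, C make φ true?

3

A | B | C || φ
1 | 1 | 1 || 0
1 | 1 | 0 || 0
1 | 0 | 1 || 0
1 | 0 | 0 || 0
0 | 1 | 1 || 1
0 | 1 | 0 || 0
0 | 0 | 1 || 1
0 | 0 | 0 || 1
The formula is true on 3 of the 8 rows.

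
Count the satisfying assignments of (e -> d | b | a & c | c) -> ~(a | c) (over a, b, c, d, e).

9

  a   |   b   |   c   |   d   |   e   ||   φ  
False | False | False | False | False ||  True
False | False | False | False |  True ||  True
False | False | False |  True | False ||  True
False | False | False |  True |  True ||  True
False | False |  True | False | False || False
False | False |  True | False |  True || False
False | False |  True |  True | False || False
False | False |  True |  True |  True || False
False |  True | False | False | False ||  True
False |  True | False | False |  True ||  True
False |  True | False |  True | False ||  True
False |  True | False |  True |  True ||  True
False |  True |  True | False | False || False
False |  True |  True | False |  True || False
False |  True |  True |  True | False || False
False |  True |  True |  True |  True || False
 True | False | False | False | False || False
 True | False | False | False |  True ||  True
 True | False | False |  True | False || False
 True | False | False |  True |  True || False
 True | False |  True | False | False || False
 True | False |  True | False |  True || False
 True | False |  True |  True | False || False
 True | False |  True |  True |  True || False
 True |  True | False | False | False || False
 True |  True | False | False |  True || False
 True |  True | False |  True | False || False
 True |  True | False |  True |  True || False
 True |  True |  True | False | False || False
 True |  True |  True | False |  True || False
 True |  True |  True |  True | False || False
 True |  True |  True |  True |  True || False
The formula is true on 9 of the 32 rows.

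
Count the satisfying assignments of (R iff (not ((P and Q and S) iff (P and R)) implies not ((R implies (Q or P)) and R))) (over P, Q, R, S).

P | Q | R | S || (P and Q and S) | (P and R) | (Q or P) | (R implies (Q or P)) | ((R implies (Q or P)) and R) | φ
T | T | T | T ||        T        |     T     |    T     |          T           |              T               | T
T | T | T | F ||        F        |     T     |    T     |          T           |              T               | F
T | T | F | T ||        T        |     F     |    T     |          T           |              F               | F
T | T | F | F ||        F        |     F     |    T     |          T           |              F               | F
T | F | T | T ||        F        |     T     |    T     |          T           |              T               | F
T | F | T | F ||        F        |     T     |    T     |          T           |              T               | F
T | F | F | T ||        F        |     F     |    T     |          T           |              F               | F
T | F | F | F ||        F        |     F     |    T     |          T           |              F               | F
F | T | T | T ||        F        |     F     |    T     |          T           |              T               | T
F | T | T | F ||        F        |     F     |    T     |          T           |              T               | T
F | T | F | T ||        F        |     F     |    T     |          T           |              F               | F
F | T | F | F ||        F        |     F     |    T     |          T           |              F               | F
F | F | T | T ||        F        |     F     |    F     |          F           |              F               | T
F | F | T | F ||        F        |     F     |    F     |          F           |              F               | T
F | F | F | T ||        F        |     F     |    F     |          T           |              F               | F
F | F | F | F ||        F        |     F     |    F     |          T           |              F               | F
The formula is true on 5 of the 16 rows.

5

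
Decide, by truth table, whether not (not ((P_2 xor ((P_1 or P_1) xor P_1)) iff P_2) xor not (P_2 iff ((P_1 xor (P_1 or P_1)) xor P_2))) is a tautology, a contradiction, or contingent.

P_1  P_2  |  φ
 0    0   |  1
 0    1   |  1
 1    0   |  1
 1    1   |  1
Every row is 1, so the formula is a tautology.

tautology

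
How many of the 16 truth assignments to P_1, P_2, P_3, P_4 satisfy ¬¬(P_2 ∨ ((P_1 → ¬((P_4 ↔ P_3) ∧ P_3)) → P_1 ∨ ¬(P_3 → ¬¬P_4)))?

P_1 | P_2 | P_3 | P_4 || φ
 T  |  T  |  T  |  T  || T
 T  |  T  |  T  |  F  || T
 T  |  T  |  F  |  T  || T
 T  |  T  |  F  |  F  || T
 T  |  F  |  T  |  T  || T
 T  |  F  |  T  |  F  || T
 T  |  F  |  F  |  T  || T
 T  |  F  |  F  |  F  || T
 F  |  T  |  T  |  T  || T
 F  |  T  |  T  |  F  || T
 F  |  T  |  F  |  T  || T
 F  |  T  |  F  |  F  || T
 F  |  F  |  T  |  T  || F
 F  |  F  |  T  |  F  || T
 F  |  F  |  F  |  T  || F
 F  |  F  |  F  |  F  || F
The formula is true on 13 of the 16 rows.

13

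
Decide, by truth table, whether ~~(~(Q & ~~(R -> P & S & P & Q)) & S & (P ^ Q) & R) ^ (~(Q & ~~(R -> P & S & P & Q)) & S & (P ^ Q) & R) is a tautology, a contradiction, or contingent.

contradiction

P | Q | R | S | (S & P) | (P & (S & P) & Q) | (R -> (P & (S & P) & Q)) | ~(R -> (P & (S & P) & Q)) | ~~(R -> (P & (S & P) & Q)) | (P ^ Q) | φ
- | - | - | - | ------- | ----------------- | ------------------------ | ------------------------- | -------------------------- | ------- | -
1 | 1 | 1 | 1 |    1    |         1         |            1             |             0             |             1              |    0    | 0
1 | 1 | 1 | 0 |    0    |         0         |            0             |             1             |             0              |    0    | 0
1 | 1 | 0 | 1 |    1    |         1         |            1             |             0             |             1              |    0    | 0
1 | 1 | 0 | 0 |    0    |         0         |            1             |             0             |             1              |    0    | 0
1 | 0 | 1 | 1 |    1    |         0         |            0             |             1             |             0              |    1    | 0
1 | 0 | 1 | 0 |    0    |         0         |            0             |             1             |             0              |    1    | 0
1 | 0 | 0 | 1 |    1    |         0         |            1             |             0             |             1              |    1    | 0
1 | 0 | 0 | 0 |    0    |         0         |            1             |             0             |             1              |    1    | 0
0 | 1 | 1 | 1 |    0    |         0         |            0             |             1             |             0              |    1    | 0
0 | 1 | 1 | 0 |    0    |         0         |            0             |             1             |             0              |    1    | 0
0 | 1 | 0 | 1 |    0    |         0         |            1             |             0             |             1              |    1    | 0
0 | 1 | 0 | 0 |    0    |         0         |            1             |             0             |             1              |    1    | 0
0 | 0 | 1 | 1 |    0    |         0         |            0             |             1             |             0              |    0    | 0
0 | 0 | 1 | 0 |    0    |         0         |            0             |             1             |             0              |    0    | 0
0 | 0 | 0 | 1 |    0    |         0         |            1             |             0             |             1              |    0    | 0
0 | 0 | 0 | 0 |    0    |         0         |            1             |             0             |             1              |    0    | 0
Every row is 0, so the formula is a contradiction.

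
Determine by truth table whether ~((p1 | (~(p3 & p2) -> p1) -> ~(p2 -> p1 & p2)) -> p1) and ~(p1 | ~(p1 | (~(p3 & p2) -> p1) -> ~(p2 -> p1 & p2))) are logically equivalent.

equivalent

p1 | p2 | p3 || φ | ψ
F  | F  | F  || T | T
F  | F  | T  || T | T
F  | T  | F  || T | T
F  | T  | T  || T | T
T  | F  | F  || F | F
T  | F  | T  || F | F
T  | T  | F  || F | F
T  | T  | T  || F | F
The columns for φ and ψ agree on every row, so they are logically equivalent.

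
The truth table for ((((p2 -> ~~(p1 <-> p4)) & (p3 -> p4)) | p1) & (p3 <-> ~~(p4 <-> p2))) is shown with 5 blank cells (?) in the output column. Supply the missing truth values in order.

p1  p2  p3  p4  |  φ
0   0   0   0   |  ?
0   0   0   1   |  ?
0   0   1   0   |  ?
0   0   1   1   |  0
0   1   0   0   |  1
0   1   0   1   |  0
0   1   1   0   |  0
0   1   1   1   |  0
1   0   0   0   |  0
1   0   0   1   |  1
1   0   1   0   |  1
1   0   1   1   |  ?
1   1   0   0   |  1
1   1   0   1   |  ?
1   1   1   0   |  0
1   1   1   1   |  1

Row p1=0, p2=0, p3=0, p4=0: (((p2 -> ~~(p1 <-> p4)) & (p3 -> p4)) | p1) = 1, (p3 <-> ~~(p4 <-> p2)) = 0, so the formula = 0.
Row p1=0, p2=0, p3=0, p4=1: (((p2 -> ~~(p1 <-> p4)) & (p3 -> p4)) | p1) = 1, (p3 <-> ~~(p4 <-> p2)) = 1, so the formula = 1.
Row p1=0, p2=0, p3=1, p4=0: (((p2 -> ~~(p1 <-> p4)) & (p3 -> p4)) | p1) = 0, (p3 <-> ~~(p4 <-> p2)) = 1, so the formula = 0.
Row p1=1, p2=0, p3=1, p4=1: (((p2 -> ~~(p1 <-> p4)) & (p3 -> p4)) | p1) = 1, (p3 <-> ~~(p4 <-> p2)) = 0, so the formula = 0.
Row p1=1, p2=1, p3=0, p4=1: (((p2 -> ~~(p1 <-> p4)) & (p3 -> p4)) | p1) = 1, (p3 <-> ~~(p4 <-> p2)) = 0, so the formula = 0.

0, 1, 0, 0, 0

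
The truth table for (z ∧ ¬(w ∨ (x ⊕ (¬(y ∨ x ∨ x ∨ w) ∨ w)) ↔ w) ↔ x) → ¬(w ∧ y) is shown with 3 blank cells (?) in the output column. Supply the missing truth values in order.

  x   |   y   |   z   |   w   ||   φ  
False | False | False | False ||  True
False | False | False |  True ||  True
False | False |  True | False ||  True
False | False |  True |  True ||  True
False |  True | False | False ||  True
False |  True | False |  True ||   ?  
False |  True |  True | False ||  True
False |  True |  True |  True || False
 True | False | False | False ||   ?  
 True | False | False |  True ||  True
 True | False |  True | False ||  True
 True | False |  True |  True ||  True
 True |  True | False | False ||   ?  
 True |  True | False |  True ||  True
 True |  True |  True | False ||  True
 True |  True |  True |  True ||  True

Row x=False, y=True, z=False, w=True: (z ∧ ¬(w ∨ (x ⊕ (¬(y ∨ x ∨ x ∨ w) ∨ w)) ↔ w) ↔ x) = True, ¬(w ∧ y) = False, so the formula = False.
Row x=True, y=False, z=False, w=False: (z ∧ ¬(w ∨ (x ⊕ (¬(y ∨ x ∨ x ∨ w) ∨ w)) ↔ w) ↔ x) = False, ¬(w ∧ y) = True, so the formula = True.
Row x=True, y=True, z=False, w=False: (z ∧ ¬(w ∨ (x ⊕ (¬(y ∨ x ∨ x ∨ w) ∨ w)) ↔ w) ↔ x) = False, ¬(w ∧ y) = True, so the formula = True.

False, True, True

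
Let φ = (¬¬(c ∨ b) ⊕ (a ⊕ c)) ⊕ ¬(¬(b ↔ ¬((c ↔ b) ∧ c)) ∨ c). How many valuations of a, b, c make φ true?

4

a | b | c | (c ∨ b) | ¬(c ∨ b) | ¬¬(c ∨ b) | (a ⊕ c) | (¬¬(c ∨ b) ⊕ (a ⊕ c)) | (c ↔ b) | ((c ↔ b) ∧ c) | ¬((c ↔ b) ∧ c) | (b ↔ ¬((c ↔ b) ∧ c)) | ¬(b ↔ ¬((c ↔ b) ∧ c)) | (¬(b ↔ ¬((c ↔ b) ∧ c)) ∨ c) | ¬(¬(b ↔ ¬((c ↔ b) ∧ c)) ∨ c) | φ
- | - | - | ------- | -------- | --------- | ------- | --------------------- | ------- | ------------- | -------------- | -------------------- | --------------------- | --------------------------- | ---------------------------- | -
F | F | F |    F    |    T     |     F     |    F    |           F           |    T    |       F       |       T        |          F           |           T           |              T              |              F               | F
F | F | T |    T    |    F     |     T     |    T    |           F           |    F    |       F       |       T        |          F           |           T           |              T              |              F               | F
F | T | F |    T    |    F     |     T     |    F    |           T           |    F    |       F       |       T        |          T           |           F           |              F              |              T               | F
F | T | T |    T    |    F     |     T     |    T    |           F           |    T    |       T       |       F        |          F           |           T           |              T              |              F               | F
T | F | F |    F    |    T     |     F     |    T    |           T           |    T    |       F       |       T        |          F           |           T           |              T              |              F               | T
T | F | T |    T    |    F     |     T     |    F    |           T           |    F    |       F       |       T        |          F           |           T           |              T              |              F               | T
T | T | F |    T    |    F     |     T     |    T    |           F           |    F    |       F       |       T        |          T           |           F           |              F              |              T               | T
T | T | T |    T    |    F     |     T     |    F    |           T           |    T    |       T       |       F        |          F           |           T           |              T              |              F               | T
The formula is true on 4 of the 8 rows.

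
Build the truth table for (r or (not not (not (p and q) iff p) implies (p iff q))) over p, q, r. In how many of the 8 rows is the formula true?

p | q | r | (p and q) | not (p and q) | (not (p and q) iff p) | not (not (p and q) iff p) | (p iff q) | φ
- | - | - | --------- | ------------- | --------------------- | ------------------------- | --------- | -
0 | 0 | 0 |     0     |       1       |           0           |             1             |     1     | 1
0 | 0 | 1 |     0     |       1       |           0           |             1             |     1     | 1
0 | 1 | 0 |     0     |       1       |           0           |             1             |     0     | 1
0 | 1 | 1 |     0     |       1       |           0           |             1             |     0     | 1
1 | 0 | 0 |     0     |       1       |           1           |             0             |     0     | 0
1 | 0 | 1 |     0     |       1       |           1           |             0             |     0     | 1
1 | 1 | 0 |     1     |       0       |           0           |             1             |     1     | 1
1 | 1 | 1 |     1     |       0       |           0           |             1             |     1     | 1
The formula is true on 7 of the 8 rows.

7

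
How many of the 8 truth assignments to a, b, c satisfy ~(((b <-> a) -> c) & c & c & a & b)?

7

a | b | c | (b <-> a) | ((b <-> a) -> c) | (c & c) | (a & b) | φ
- | - | - | --------- | ---------------- | ------- | ------- | -
F | F | F |     T     |        F         |    F    |    F    | T
F | F | T |     T     |        T         |    T    |    F    | T
F | T | F |     F     |        T         |    F    |    F    | T
F | T | T |     F     |        T         |    T    |    F    | T
T | F | F |     F     |        T         |    F    |    F    | T
T | F | T |     F     |        T         |    T    |    F    | T
T | T | F |     T     |        F         |    F    |    T    | T
T | T | T |     T     |        T         |    T    |    T    | F
The formula is true on 7 of the 8 rows.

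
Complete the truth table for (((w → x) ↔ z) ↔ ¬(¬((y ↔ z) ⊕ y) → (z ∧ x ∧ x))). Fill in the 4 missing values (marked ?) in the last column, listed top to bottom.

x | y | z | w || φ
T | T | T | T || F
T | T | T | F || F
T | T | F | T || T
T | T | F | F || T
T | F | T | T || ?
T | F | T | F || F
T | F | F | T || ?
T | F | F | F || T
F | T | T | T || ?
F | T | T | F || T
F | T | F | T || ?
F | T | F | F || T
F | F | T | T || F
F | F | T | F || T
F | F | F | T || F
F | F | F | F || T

F, T, F, F

Row x=T, y=F, z=T, w=T: ((w → x) ↔ z) = T, ¬(¬((y ↔ z) ⊕ y) → (z ∧ x ∧ x)) = F, so the formula = F.
Row x=T, y=F, z=F, w=T: ((w → x) ↔ z) = F, ¬(¬((y ↔ z) ⊕ y) → (z ∧ x ∧ x)) = F, so the formula = T.
Row x=F, y=T, z=T, w=T: ((w → x) ↔ z) = F, ¬(¬((y ↔ z) ⊕ y) → (z ∧ x ∧ x)) = T, so the formula = F.
Row x=F, y=T, z=F, w=T: ((w → x) ↔ z) = T, ¬(¬((y ↔ z) ⊕ y) → (z ∧ x ∧ x)) = F, so the formula = F.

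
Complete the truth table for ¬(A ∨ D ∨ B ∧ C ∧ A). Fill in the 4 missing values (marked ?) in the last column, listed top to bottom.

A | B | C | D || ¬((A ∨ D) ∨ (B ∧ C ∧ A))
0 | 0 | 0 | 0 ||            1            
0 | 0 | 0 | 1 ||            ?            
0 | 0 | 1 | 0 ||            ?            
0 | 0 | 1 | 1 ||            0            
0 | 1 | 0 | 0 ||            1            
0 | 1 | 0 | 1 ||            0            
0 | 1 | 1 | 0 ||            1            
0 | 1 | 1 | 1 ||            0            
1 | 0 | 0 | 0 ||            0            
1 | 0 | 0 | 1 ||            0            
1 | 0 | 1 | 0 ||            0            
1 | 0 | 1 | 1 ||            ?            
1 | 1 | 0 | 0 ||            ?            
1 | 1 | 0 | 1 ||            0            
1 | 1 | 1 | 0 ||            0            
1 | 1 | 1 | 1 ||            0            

Row A=0, B=0, C=0, D=1: (A ∨ D) = 1, (B ∧ C ∧ A) = 0, (A ∨ D ∨ B ∧ C ∧ A) = 1, so ¬((A ∨ D) ∨ (B ∧ C ∧ A)) = 0.
Row A=0, B=0, C=1, D=0: (A ∨ D) = 0, (B ∧ C ∧ A) = 0, (A ∨ D ∨ B ∧ C ∧ A) = 0, so ¬((A ∨ D) ∨ (B ∧ C ∧ A)) = 1.
Row A=1, B=0, C=1, D=1: (A ∨ D) = 1, (B ∧ C ∧ A) = 0, (A ∨ D ∨ B ∧ C ∧ A) = 1, so ¬((A ∨ D) ∨ (B ∧ C ∧ A)) = 0.
Row A=1, B=1, C=0, D=0: (A ∨ D) = 1, (B ∧ C ∧ A) = 0, (A ∨ D ∨ B ∧ C ∧ A) = 1, so ¬((A ∨ D) ∨ (B ∧ C ∧ A)) = 0.

0, 1, 0, 0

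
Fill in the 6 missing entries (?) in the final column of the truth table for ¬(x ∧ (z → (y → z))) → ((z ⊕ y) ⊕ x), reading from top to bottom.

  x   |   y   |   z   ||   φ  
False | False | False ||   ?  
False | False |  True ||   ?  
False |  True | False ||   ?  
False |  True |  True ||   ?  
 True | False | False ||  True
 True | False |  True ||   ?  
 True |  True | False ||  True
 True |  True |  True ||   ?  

False, True, True, False, True, True

Row x=False, y=False, z=False: ¬(x ∧ (z → (y → z))) = True, ((z ⊕ y) ⊕ x) = False, so the formula = False.
Row x=False, y=False, z=True: ¬(x ∧ (z → (y → z))) = True, ((z ⊕ y) ⊕ x) = True, so the formula = True.
Row x=False, y=True, z=False: ¬(x ∧ (z → (y → z))) = True, ((z ⊕ y) ⊕ x) = True, so the formula = True.
Row x=False, y=True, z=True: ¬(x ∧ (z → (y → z))) = True, ((z ⊕ y) ⊕ x) = False, so the formula = False.
Row x=True, y=False, z=True: ¬(x ∧ (z → (y → z))) = False, ((z ⊕ y) ⊕ x) = False, so the formula = True.
Row x=True, y=True, z=True: ¬(x ∧ (z → (y → z))) = False, ((z ⊕ y) ⊕ x) = True, so the formula = True.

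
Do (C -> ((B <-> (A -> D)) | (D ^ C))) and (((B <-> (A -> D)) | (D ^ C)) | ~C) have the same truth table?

A | B | C | D || φ | ψ
T | T | T | T || T | T
T | T | T | F || T | T
T | T | F | T || T | T
T | T | F | F || T | T
T | F | T | T || F | F
T | F | T | F || T | T
T | F | F | T || T | T
T | F | F | F || T | T
F | T | T | T || T | T
F | T | T | F || T | T
F | T | F | T || T | T
F | T | F | F || T | T
F | F | T | T || F | F
F | F | T | F || T | T
F | F | F | T || T | T
F | F | F | F || T | T
The columns for φ and ψ agree on every row, so they are logically equivalent.

equivalent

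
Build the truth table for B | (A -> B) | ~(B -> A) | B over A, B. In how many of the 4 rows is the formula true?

3

A  B     (B | (A -> B) | ~(B -> A) | B)
T  T                   T               
T  F                   F               
F  T                   T               
F  F                   T               
The formula is true on 3 of the 4 rows.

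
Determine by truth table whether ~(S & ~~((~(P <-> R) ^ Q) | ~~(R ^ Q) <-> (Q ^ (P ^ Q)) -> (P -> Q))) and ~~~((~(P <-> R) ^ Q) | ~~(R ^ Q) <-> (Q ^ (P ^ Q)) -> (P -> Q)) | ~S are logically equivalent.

P | Q | R | S || φ | ψ
F | F | F | F || T | T
F | F | F | T || T | T
F | F | T | F || T | T
F | F | T | T || F | F
F | T | F | F || T | T
F | T | F | T || F | F
F | T | T | F || T | T
F | T | T | T || T | T
T | F | F | F || T | T
T | F | F | T || T | T
T | F | T | F || T | T
T | F | T | T || T | T
T | T | F | F || T | T
T | T | F | T || F | F
T | T | T | F || T | T
T | T | T | T || F | F
The columns for φ and ψ agree on every row, so they are logically equivalent.

equivalent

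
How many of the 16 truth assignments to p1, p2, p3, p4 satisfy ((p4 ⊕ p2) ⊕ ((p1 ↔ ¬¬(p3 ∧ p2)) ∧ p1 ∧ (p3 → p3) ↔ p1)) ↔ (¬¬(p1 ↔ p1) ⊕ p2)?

8

  p1     p2     p3     p4   |  (p4 ⊕ p2)  (p3 ∧ p2)  ¬(p3 ∧ p2)  ¬¬(p3 ∧ p2)  (p1 ↔ ¬¬(p3 ∧ p2))  ((p1 ↔ ¬¬(p3 ∧ p2)) ∧ p1)  (p3 → p3)  (p1 ↔ p1)  ¬(p1 ↔ p1)  ¬¬(p1 ↔ p1)  (¬¬(p1 ↔ p1) ⊕ p2)    φ  
 True   True   True   True  |    False       True      False         True            True                    True               True       True      False         True           False         False
 True   True   True  False  |     True       True      False         True            True                    True               True       True      False         True           False          True
 True   True  False   True  |    False      False       True        False           False                   False               True       True      False         True           False          True
 True   True  False  False  |     True      False       True        False           False                   False               True       True      False         True           False         False
 True  False   True   True  |     True      False       True        False           False                   False               True       True      False         True            True          True
 True  False   True  False  |    False      False       True        False           False                   False               True       True      False         True            True         False
 True  False  False   True  |     True      False       True        False           False                   False               True       True      False         True            True          True
 True  False  False  False  |    False      False       True        False           False                   False               True       True      False         True            True         False
False   True   True   True  |    False       True      False         True           False                   False               True       True      False         True           False         False
False   True   True  False  |     True       True      False         True           False                   False               True       True      False         True           False          True
False   True  False   True  |    False      False       True        False            True                   False               True       True      False         True           False         False
False   True  False  False  |     True      False       True        False            True                   False               True       True      False         True           False          True
False  False   True   True  |     True      False       True        False            True                   False               True       True      False         True            True         False
False  False   True  False  |    False      False       True        False            True                   False               True       True      False         True            True          True
False  False  False   True  |     True      False       True        False            True                   False               True       True      False         True            True         False
False  False  False  False  |    False      False       True        False            True                   False               True       True      False         True            True          True
The formula is true on 8 of the 16 rows.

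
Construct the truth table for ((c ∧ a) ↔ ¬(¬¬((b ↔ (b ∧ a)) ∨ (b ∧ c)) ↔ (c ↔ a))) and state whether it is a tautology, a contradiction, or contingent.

contingent

a | b | c | (c ∧ a) | (b ∧ a) | (b ↔ (b ∧ a)) | (b ∧ c) | ((b ↔ (b ∧ a)) ∨ (b ∧ c)) | ¬((b ↔ (b ∧ a)) ∨ (b ∧ c)) | ¬¬((b ↔ (b ∧ a)) ∨ (b ∧ c)) | (c ↔ a) | φ
- | - | - | ------- | ------- | ------------- | ------- | ------------------------- | -------------------------- | --------------------------- | ------- | -
1 | 1 | 1 |    1    |    1    |       1       |    1    |             1             |             0              |              1              |    1    | 0
1 | 1 | 0 |    0    |    1    |       1       |    0    |             1             |             0              |              1              |    0    | 0
1 | 0 | 1 |    1    |    0    |       1       |    0    |             1             |             0              |              1              |    1    | 0
1 | 0 | 0 |    0    |    0    |       1       |    0    |             1             |             0              |              1              |    0    | 0
0 | 1 | 1 |    0    |    0    |       0       |    1    |             1             |             0              |              1              |    0    | 0
0 | 1 | 0 |    0    |    0    |       0       |    0    |             0             |             1              |              0              |    1    | 0
0 | 0 | 1 |    0    |    0    |       1       |    0    |             1             |             0              |              1              |    0    | 0
0 | 0 | 0 |    0    |    0    |       1       |    0    |             1             |             0              |              1              |    1    | 1
1 of 8 rows are 1, so the formula is contingent.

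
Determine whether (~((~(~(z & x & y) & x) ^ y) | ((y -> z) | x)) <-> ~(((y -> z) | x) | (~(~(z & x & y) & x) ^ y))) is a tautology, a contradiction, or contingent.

tautology

x  y  z  |  φ
0  0  0  |  1
0  0  1  |  1
0  1  0  |  1
0  1  1  |  1
1  0  0  |  1
1  0  1  |  1
1  1  0  |  1
1  1  1  |  1
Every row is 1, so the formula is a tautology.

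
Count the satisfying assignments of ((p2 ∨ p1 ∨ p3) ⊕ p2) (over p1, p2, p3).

3

  p1  |   p2  |   p3  | ((p2 ∨ p1 ∨ p3) ⊕ p2)
----- | ----- | ----- | ---------------------
False | False | False |         False        
False | False |  True |          True        
False |  True | False |         False        
False |  True |  True |         False        
 True | False | False |          True        
 True | False |  True |          True        
 True |  True | False |         False        
 True |  True |  True |         False        
The formula is true on 3 of the 8 rows.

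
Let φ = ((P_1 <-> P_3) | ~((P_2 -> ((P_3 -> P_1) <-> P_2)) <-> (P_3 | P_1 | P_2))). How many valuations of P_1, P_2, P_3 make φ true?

P_1 | P_2 | P_3 | φ
--- | --- | --- | -
 F  |  F  |  F  | T
 F  |  F  |  T  | F
 F  |  T  |  F  | T
 F  |  T  |  T  | T
 T  |  F  |  F  | F
 T  |  F  |  T  | T
 T  |  T  |  F  | F
 T  |  T  |  T  | T
The formula is true on 5 of the 8 rows.

5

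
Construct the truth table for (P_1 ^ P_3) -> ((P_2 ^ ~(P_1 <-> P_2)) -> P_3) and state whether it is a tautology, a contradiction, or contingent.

contingent

P_1 | P_2 | P_3 | φ
--- | --- | --- | -
 1  |  1  |  1  | 1
 1  |  1  |  0  | 0
 1  |  0  |  1  | 1
 1  |  0  |  0  | 0
 0  |  1  |  1  | 1
 0  |  1  |  0  | 1
 0  |  0  |  1  | 1
 0  |  0  |  0  | 1
6 of 8 rows are 1, so the formula is contingent.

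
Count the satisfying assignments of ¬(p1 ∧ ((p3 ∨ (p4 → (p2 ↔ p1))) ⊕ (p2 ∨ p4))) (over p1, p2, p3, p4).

13

p1 | p2 | p3 | p4 | (p2 ↔ p1) | (p4 → (p2 ↔ p1)) | (p3 ∨ (p4 → (p2 ↔ p1))) | (p2 ∨ p4) | φ
-- | -- | -- | -- | --------- | ---------------- | ----------------------- | --------- | -
1  | 1  | 1  | 1  |     1     |        1         |            1            |     1     | 1
1  | 1  | 1  | 0  |     1     |        1         |            1            |     1     | 1
1  | 1  | 0  | 1  |     1     |        1         |            1            |     1     | 1
1  | 1  | 0  | 0  |     1     |        1         |            1            |     1     | 1
1  | 0  | 1  | 1  |     0     |        0         |            1            |     1     | 1
1  | 0  | 1  | 0  |     0     |        1         |            1            |     0     | 0
1  | 0  | 0  | 1  |     0     |        0         |            0            |     1     | 0
1  | 0  | 0  | 0  |     0     |        1         |            1            |     0     | 0
0  | 1  | 1  | 1  |     0     |        0         |            1            |     1     | 1
0  | 1  | 1  | 0  |     0     |        1         |            1            |     1     | 1
0  | 1  | 0  | 1  |     0     |        0         |            0            |     1     | 1
0  | 1  | 0  | 0  |     0     |        1         |            1            |     1     | 1
0  | 0  | 1  | 1  |     1     |        1         |            1            |     1     | 1
0  | 0  | 1  | 0  |     1     |        1         |            1            |     0     | 1
0  | 0  | 0  | 1  |     1     |        1         |            1            |     1     | 1
0  | 0  | 0  | 0  |     1     |        1         |            1            |     0     | 1
The formula is true on 13 of the 16 rows.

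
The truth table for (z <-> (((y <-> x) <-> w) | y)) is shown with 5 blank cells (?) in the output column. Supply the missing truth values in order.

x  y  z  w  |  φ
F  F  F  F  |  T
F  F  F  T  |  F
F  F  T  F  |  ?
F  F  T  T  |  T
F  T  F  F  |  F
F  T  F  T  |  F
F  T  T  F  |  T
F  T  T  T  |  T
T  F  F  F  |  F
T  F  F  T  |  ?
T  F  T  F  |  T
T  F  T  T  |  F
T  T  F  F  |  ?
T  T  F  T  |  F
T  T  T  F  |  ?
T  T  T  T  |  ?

Row x=F, y=F, z=T, w=F: (((y <-> x) <-> w) | y) = F, so the formula = F.
Row x=T, y=F, z=F, w=T: (((y <-> x) <-> w) | y) = F, so the formula = T.
Row x=T, y=T, z=F, w=F: (((y <-> x) <-> w) | y) = T, so the formula = F.
Row x=T, y=T, z=T, w=F: (((y <-> x) <-> w) | y) = T, so the formula = T.
Row x=T, y=T, z=T, w=T: (((y <-> x) <-> w) | y) = T, so the formula = T.

F, T, F, T, T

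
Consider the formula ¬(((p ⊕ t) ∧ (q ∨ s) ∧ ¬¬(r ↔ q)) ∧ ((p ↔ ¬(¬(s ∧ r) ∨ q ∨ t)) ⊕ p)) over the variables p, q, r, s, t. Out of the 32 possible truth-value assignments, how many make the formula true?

26

p  q  r  s  t  |  φ
F  F  F  F  F  |  T
F  F  F  F  T  |  T
F  F  F  T  F  |  T
F  F  F  T  T  |  F
F  F  T  F  F  |  T
F  F  T  F  T  |  T
F  F  T  T  F  |  T
F  F  T  T  T  |  T
F  T  F  F  F  |  T
F  T  F  F  T  |  T
F  T  F  T  F  |  T
F  T  F  T  T  |  T
F  T  T  F  F  |  T
F  T  T  F  T  |  F
F  T  T  T  F  |  T
F  T  T  T  T  |  F
T  F  F  F  F  |  T
T  F  F  F  T  |  T
T  F  F  T  F  |  F
T  F  F  T  T  |  T
T  F  T  F  F  |  T
T  F  T  F  T  |  T
T  F  T  T  F  |  T
T  F  T  T  T  |  T
T  T  F  F  F  |  T
T  T  F  F  T  |  T
T  T  F  T  F  |  T
T  T  F  T  T  |  T
T  T  T  F  F  |  F
T  T  T  F  T  |  T
T  T  T  T  F  |  F
T  T  T  T  T  |  T
The formula is true on 26 of the 32 rows.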